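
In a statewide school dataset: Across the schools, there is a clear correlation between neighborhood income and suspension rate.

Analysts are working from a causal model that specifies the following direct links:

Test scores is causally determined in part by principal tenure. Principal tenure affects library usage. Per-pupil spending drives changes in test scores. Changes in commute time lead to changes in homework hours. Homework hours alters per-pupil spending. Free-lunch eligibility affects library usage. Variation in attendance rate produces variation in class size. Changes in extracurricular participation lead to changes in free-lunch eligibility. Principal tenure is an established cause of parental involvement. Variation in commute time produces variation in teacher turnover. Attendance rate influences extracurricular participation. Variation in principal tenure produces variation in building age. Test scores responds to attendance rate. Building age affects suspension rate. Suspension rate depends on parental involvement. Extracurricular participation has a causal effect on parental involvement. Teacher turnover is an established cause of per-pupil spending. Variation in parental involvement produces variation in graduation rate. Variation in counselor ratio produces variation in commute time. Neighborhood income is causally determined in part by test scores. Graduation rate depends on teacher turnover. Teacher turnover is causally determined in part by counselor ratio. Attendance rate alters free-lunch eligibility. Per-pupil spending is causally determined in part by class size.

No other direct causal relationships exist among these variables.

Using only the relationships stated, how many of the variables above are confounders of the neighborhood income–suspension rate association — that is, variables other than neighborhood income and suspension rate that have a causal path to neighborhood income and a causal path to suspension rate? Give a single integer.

The common causes are: attendance rate (to neighborhood income via attendance rate → test scores → neighborhood income; to suspension rate via attendance rate → extracurricular participation → parental involvement → suspension rate); principal tenure (to neighborhood income via principal tenure → test scores → neighborhood income; to suspension rate via principal tenure → parental involvement → suspension rate).
Every other variable lacks a causal path to at least one of neighborhood income and suspension rate.

2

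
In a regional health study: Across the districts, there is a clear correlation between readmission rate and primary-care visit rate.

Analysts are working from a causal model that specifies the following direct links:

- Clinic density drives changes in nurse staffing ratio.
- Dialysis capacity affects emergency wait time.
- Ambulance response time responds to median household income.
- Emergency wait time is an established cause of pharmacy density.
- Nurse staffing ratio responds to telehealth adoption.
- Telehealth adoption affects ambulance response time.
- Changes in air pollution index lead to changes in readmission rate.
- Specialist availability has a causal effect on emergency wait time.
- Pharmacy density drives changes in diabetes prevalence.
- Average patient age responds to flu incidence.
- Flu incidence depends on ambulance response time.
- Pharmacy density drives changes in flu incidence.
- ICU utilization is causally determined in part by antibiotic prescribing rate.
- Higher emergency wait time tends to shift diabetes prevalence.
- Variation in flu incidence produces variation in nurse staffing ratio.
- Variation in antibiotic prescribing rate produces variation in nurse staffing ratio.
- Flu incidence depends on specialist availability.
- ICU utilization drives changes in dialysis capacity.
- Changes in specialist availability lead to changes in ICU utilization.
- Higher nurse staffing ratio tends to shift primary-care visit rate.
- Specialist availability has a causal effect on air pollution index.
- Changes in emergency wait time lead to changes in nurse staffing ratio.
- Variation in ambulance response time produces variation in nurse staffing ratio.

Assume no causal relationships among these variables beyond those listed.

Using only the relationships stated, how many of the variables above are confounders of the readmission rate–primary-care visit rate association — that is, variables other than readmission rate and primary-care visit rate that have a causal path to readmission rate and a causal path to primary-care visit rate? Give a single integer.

1

The common causes are: specialist availability (to readmission rate via specialist availability → air pollution index → readmission rate; to primary-care visit rate via specialist availability → emergency wait time → nurse staffing ratio → primary-care visit rate).
Every other variable lacks a causal path to at least one of readmission rate and primary-care visit rate.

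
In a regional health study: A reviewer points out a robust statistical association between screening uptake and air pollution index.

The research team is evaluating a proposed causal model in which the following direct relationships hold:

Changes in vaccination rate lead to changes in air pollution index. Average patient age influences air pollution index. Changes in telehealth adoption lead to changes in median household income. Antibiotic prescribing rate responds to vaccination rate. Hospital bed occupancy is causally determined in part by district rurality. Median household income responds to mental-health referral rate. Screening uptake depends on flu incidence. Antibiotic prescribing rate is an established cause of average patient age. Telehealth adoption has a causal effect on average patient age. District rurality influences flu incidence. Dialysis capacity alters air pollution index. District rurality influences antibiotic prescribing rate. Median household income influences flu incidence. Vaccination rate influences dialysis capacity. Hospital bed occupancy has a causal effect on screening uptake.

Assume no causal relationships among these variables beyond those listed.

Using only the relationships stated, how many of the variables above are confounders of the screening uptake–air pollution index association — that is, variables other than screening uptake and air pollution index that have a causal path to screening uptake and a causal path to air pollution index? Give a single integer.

2

The common causes are: district rurality (to screening uptake via district rurality → hospital bed occupancy → screening uptake; to air pollution index via district rurality → antibiotic prescribing rate → average patient age → air pollution index); telehealth adoption (to screening uptake via telehealth adoption → median household income → flu incidence → screening uptake; to air pollution index via telehealth adoption → average patient age → air pollution index).
Every other variable lacks a causal path to at least one of screening uptake and air pollution index.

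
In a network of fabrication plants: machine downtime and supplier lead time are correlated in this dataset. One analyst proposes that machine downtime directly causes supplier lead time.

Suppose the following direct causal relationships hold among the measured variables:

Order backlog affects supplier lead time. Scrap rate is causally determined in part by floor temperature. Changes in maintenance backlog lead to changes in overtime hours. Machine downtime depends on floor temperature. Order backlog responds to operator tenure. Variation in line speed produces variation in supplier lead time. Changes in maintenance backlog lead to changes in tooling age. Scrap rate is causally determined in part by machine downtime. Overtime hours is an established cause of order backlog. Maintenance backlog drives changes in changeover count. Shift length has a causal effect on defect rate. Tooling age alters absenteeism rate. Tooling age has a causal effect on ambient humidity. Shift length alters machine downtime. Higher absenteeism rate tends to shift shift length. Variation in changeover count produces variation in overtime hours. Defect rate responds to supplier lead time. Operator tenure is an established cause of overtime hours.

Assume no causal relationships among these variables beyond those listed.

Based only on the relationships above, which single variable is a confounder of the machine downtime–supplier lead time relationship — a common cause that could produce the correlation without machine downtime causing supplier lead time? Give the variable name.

maintenance backlog

Maintenance backlog has a causal path to machine downtime (maintenance backlog → tooling age → absenteeism rate → shift length → machine downtime) and a separate causal path to supplier lead time (maintenance backlog → overtime hours → order backlog → supplier lead time), so it is a common cause of both.
No stated relationship gives machine downtime a causal route to supplier lead time, so the correlation is explained by the shared upstream cause rather than a direct effect.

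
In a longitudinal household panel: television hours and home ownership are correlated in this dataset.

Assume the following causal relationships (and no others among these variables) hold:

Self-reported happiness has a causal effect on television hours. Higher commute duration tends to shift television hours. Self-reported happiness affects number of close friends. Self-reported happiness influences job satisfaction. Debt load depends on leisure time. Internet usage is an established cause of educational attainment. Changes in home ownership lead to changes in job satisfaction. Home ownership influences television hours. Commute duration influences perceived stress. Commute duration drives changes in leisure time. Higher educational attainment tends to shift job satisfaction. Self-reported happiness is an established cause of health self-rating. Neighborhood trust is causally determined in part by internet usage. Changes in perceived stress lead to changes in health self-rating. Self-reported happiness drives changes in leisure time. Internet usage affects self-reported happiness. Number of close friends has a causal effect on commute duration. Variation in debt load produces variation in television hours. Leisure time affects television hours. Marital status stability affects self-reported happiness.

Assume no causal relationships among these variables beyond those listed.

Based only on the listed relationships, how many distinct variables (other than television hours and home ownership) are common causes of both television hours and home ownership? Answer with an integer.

No listed variable has a causal path to both television hours and home ownership, so there are no common causes.

0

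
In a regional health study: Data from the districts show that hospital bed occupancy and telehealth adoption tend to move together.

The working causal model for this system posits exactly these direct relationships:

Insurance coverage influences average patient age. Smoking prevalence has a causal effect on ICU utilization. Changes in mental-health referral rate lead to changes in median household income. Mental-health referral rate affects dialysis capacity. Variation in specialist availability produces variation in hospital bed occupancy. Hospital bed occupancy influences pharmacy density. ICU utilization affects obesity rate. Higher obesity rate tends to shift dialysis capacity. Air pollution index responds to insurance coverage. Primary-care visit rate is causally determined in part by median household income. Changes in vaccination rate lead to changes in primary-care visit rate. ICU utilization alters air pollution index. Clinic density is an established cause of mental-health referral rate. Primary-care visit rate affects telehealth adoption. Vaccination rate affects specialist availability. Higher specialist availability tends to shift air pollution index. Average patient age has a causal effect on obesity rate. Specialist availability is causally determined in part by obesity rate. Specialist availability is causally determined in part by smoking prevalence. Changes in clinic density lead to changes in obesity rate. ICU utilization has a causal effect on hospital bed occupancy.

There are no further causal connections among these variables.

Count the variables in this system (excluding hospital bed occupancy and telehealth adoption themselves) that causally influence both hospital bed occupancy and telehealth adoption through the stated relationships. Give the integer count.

The common causes are: clinic density (to hospital bed occupancy via clinic density → obesity rate → specialist availability → hospital bed occupancy; to telehealth adoption via clinic density → mental-health referral rate → median household income → primary-care visit rate → telehealth adoption); vaccination rate (to hospital bed occupancy via vaccination rate → specialist availability → hospital bed occupancy; to telehealth adoption via vaccination rate → primary-care visit rate → telehealth adoption).
Every other variable lacks a causal path to at least one of hospital bed occupancy and telehealth adoption.

2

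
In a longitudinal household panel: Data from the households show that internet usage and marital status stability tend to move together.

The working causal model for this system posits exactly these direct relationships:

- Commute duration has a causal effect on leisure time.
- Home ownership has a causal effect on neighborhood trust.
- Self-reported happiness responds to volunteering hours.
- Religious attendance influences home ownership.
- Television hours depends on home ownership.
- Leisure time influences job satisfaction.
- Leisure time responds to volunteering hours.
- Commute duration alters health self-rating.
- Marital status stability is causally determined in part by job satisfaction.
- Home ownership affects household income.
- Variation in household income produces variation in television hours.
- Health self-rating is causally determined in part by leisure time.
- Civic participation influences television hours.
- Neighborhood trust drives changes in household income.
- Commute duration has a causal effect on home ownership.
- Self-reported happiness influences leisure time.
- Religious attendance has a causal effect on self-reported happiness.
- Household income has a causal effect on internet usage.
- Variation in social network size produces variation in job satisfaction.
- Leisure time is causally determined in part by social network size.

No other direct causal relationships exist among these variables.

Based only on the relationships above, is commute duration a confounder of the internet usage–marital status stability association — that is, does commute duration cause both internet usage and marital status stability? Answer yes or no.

Commute duration has a causal path to internet usage (commute duration → home ownership → household income → internet usage) and to marital status stability (commute duration → leisure time → job satisfaction → marital status stability), so it is a common cause of both — a confounder.

yes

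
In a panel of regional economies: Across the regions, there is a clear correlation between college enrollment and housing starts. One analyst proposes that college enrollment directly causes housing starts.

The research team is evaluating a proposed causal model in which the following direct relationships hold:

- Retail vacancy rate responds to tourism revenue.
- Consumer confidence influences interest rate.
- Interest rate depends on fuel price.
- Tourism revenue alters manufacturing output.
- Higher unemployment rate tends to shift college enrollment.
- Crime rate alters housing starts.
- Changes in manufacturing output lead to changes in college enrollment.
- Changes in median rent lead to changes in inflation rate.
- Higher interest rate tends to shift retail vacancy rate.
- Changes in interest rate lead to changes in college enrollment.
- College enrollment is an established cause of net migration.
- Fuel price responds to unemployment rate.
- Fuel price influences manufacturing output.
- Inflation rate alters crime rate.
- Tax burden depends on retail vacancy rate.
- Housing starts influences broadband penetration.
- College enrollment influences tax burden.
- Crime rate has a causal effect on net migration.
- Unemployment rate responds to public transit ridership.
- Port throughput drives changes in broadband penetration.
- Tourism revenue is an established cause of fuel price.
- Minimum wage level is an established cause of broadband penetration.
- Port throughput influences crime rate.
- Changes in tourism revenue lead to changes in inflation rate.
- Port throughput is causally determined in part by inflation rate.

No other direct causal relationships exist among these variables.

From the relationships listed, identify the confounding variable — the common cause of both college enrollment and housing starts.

tourism revenue

Tourism revenue has a causal path to college enrollment (tourism revenue → manufacturing output → college enrollment) and a separate causal path to housing starts (tourism revenue → inflation rate → crime rate → housing starts), so it is a common cause of both.
No stated relationship gives college enrollment a causal route to housing starts, so the correlation is explained by the shared upstream cause rather than a direct effect.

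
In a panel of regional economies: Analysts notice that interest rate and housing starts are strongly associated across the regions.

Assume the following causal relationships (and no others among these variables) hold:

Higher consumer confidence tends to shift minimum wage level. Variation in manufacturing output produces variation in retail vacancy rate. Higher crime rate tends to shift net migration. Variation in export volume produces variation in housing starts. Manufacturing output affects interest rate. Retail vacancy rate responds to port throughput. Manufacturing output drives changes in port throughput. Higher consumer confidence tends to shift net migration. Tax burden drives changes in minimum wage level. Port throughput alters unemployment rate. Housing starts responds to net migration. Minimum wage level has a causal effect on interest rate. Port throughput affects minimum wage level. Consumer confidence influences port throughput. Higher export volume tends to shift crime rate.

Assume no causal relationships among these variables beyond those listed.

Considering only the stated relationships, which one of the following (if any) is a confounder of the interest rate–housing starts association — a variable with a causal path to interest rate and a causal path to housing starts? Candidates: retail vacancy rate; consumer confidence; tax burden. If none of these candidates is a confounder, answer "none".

Consumer confidence causes interest rate (consumer confidence → minimum wage level → interest rate) and also causes housing starts (consumer confidence → net migration → housing starts); it is a common cause of both.
Each of the other candidates lacks a causal path to at least one of interest rate and housing starts, so they do not confound the relationship.

consumer confidence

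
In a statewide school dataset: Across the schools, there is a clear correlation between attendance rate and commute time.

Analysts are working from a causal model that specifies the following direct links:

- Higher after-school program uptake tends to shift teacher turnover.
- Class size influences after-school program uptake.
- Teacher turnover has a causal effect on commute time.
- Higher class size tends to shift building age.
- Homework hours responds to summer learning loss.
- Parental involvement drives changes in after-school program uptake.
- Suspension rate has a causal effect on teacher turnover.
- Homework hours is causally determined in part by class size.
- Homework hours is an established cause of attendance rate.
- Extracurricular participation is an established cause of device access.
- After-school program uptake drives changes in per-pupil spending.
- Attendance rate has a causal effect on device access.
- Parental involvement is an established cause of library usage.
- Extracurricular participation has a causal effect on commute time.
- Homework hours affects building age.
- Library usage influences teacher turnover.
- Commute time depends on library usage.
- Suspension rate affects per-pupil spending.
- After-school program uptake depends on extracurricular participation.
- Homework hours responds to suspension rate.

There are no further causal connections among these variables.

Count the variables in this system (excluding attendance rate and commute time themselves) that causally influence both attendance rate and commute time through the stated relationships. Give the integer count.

The common causes are: class size (to attendance rate via class size → homework hours → attendance rate; to commute time via class size → after-school program uptake → teacher turnover → commute time); suspension rate (to attendance rate via suspension rate → homework hours → attendance rate; to commute time via suspension rate → teacher turnover → commute time).
Every other variable lacks a causal path to at least one of attendance rate and commute time.

2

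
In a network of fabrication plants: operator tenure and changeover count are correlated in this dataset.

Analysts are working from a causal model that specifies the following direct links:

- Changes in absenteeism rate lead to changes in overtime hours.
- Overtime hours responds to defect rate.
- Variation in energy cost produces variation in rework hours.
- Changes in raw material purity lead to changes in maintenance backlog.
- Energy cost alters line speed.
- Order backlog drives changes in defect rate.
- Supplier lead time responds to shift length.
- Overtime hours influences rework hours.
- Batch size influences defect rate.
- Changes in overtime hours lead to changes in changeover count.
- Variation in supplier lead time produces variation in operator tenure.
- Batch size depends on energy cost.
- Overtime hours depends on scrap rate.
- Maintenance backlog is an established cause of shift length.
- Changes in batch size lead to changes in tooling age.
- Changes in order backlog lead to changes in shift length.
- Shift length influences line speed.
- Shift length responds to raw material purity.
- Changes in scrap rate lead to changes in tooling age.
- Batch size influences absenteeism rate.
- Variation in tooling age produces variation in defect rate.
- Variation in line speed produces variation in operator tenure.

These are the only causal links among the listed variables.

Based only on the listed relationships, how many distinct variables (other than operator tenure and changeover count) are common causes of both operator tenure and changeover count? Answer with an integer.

2

The common causes are: energy cost (to operator tenure via energy cost → line speed → operator tenure; to changeover count via energy cost → batch size → defect rate → overtime hours → changeover count); order backlog (to operator tenure via order backlog → shift length → line speed → operator tenure; to changeover count via order backlog → defect rate → overtime hours → changeover count).
Every other variable lacks a causal path to at least one of operator tenure and changeover count.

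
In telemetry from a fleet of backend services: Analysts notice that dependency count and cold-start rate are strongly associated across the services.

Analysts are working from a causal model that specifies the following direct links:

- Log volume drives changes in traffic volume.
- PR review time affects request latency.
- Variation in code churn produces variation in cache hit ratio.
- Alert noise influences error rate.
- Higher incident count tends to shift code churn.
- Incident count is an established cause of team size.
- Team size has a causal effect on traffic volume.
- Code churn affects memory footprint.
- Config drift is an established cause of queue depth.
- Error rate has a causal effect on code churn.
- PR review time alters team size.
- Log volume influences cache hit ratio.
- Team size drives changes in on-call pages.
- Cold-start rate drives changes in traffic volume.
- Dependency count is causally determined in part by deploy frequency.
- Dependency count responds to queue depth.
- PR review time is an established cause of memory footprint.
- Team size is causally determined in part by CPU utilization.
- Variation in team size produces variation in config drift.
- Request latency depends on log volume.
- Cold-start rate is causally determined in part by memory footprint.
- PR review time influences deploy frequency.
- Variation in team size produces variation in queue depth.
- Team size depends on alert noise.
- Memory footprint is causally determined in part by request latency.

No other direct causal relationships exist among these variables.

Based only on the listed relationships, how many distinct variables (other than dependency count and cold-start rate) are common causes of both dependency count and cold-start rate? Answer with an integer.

The common causes are: PR review time (to dependency count via PR review time → deploy frequency → dependency count; to cold-start rate via PR review time → memory footprint → cold-start rate); alert noise (to dependency count via alert noise → team size → queue depth → dependency count; to cold-start rate via alert noise → error rate → code churn → memory footprint → cold-start rate); incident count (to dependency count via incident count → team size → queue depth → dependency count; to cold-start rate via incident count → code churn → memory footprint → cold-start rate).
Every other variable lacks a causal path to at least one of dependency count and cold-start rate.

3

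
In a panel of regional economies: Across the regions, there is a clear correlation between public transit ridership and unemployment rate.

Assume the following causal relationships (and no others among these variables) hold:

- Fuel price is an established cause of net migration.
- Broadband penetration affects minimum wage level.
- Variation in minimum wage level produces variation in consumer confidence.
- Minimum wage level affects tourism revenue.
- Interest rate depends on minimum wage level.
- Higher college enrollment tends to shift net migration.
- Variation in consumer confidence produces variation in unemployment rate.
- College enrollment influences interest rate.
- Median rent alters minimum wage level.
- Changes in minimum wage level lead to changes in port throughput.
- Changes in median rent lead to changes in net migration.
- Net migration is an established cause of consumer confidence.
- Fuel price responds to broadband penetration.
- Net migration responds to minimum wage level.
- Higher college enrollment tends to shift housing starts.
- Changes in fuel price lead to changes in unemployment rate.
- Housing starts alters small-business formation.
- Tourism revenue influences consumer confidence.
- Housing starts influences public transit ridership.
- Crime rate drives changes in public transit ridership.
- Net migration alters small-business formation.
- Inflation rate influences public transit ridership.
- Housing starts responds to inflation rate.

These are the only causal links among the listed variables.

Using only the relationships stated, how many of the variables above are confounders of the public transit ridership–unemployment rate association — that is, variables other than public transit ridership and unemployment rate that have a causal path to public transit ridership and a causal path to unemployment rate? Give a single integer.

1

The common causes are: college enrollment (to public transit ridership via college enrollment → housing starts → public transit ridership; to unemployment rate via college enrollment → net migration → consumer confidence → unemployment rate).
Every other variable lacks a causal path to at least one of public transit ridership and unemployment rate.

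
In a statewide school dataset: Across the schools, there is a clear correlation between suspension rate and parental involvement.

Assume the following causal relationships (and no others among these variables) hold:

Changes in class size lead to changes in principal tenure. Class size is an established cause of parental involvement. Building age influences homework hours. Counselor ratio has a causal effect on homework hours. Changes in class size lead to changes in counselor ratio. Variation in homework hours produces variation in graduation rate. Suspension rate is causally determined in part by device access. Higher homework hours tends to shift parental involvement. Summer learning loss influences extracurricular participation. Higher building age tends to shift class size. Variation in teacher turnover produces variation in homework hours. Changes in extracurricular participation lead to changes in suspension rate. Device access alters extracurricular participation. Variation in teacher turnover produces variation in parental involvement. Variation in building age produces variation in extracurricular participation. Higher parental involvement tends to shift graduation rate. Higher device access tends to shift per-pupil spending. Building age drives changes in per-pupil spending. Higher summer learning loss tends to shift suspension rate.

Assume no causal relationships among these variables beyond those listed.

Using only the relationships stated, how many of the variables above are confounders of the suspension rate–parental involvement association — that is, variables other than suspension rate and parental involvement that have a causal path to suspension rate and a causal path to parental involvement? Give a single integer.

1

The common causes are: building age (to suspension rate via building age → extracurricular participation → suspension rate; to parental involvement via building age → homework hours → parental involvement).
Every other variable lacks a causal path to at least one of suspension rate and parental involvement.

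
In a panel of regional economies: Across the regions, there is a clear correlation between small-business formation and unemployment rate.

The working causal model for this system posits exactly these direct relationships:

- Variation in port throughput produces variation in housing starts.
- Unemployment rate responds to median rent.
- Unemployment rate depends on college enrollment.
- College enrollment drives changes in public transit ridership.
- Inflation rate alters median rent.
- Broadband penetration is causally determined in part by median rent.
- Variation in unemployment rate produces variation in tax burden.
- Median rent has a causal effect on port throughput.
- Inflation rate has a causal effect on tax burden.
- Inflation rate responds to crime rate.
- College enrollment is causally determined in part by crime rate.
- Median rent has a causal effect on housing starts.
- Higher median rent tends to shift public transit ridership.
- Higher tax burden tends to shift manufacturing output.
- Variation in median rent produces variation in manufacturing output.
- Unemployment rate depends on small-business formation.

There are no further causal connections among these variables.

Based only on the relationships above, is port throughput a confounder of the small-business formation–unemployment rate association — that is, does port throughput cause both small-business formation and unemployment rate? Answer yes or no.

Port throughput has no stated causal path to either small-business formation or unemployment rate. A confounder must cause both variables, so port throughput does not qualify.

no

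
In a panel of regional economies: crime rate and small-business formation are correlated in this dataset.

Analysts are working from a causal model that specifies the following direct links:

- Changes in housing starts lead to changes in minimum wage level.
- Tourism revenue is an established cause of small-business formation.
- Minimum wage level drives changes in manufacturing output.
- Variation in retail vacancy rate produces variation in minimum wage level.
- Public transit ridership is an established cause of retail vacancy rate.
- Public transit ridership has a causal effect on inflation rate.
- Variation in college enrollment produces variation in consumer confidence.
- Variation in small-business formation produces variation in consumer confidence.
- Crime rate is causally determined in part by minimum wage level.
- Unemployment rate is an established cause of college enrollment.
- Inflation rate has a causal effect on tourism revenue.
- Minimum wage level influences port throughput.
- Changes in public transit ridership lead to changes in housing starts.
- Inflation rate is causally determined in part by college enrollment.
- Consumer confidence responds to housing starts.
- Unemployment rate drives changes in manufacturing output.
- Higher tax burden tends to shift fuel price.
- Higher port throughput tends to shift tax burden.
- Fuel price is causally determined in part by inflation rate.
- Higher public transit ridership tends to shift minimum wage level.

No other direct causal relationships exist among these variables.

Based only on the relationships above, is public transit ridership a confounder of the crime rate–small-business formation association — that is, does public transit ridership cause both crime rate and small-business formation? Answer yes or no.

Public transit ridership has a causal path to crime rate (public transit ridership → minimum wage level → crime rate) and to small-business formation (public transit ridership → inflation rate → tourism revenue → small-business formation), so it is a common cause of both — a confounder.

yes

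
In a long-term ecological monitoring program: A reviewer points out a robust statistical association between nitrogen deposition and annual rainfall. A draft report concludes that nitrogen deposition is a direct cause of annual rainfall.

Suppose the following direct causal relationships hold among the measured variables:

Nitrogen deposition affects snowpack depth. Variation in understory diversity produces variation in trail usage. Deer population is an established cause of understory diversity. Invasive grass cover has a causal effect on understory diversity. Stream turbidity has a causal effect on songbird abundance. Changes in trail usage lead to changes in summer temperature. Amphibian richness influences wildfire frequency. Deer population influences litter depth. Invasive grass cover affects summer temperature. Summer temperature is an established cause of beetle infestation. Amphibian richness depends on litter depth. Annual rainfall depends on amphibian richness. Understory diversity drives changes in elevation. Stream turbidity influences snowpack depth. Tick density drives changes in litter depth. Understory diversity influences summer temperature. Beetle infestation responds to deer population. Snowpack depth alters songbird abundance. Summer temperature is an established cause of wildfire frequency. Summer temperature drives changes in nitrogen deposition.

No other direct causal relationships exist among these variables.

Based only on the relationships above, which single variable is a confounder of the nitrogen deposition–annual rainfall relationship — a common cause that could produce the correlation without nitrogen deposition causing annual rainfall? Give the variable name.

deer population

Deer population has a causal path to nitrogen deposition (deer population → understory diversity → summer temperature → nitrogen deposition) and a separate causal path to annual rainfall (deer population → litter depth → amphibian richness → annual rainfall), so it is a common cause of both.
No stated relationship gives nitrogen deposition a causal route to annual rainfall, so the correlation is explained by the shared upstream cause rather than a direct effect.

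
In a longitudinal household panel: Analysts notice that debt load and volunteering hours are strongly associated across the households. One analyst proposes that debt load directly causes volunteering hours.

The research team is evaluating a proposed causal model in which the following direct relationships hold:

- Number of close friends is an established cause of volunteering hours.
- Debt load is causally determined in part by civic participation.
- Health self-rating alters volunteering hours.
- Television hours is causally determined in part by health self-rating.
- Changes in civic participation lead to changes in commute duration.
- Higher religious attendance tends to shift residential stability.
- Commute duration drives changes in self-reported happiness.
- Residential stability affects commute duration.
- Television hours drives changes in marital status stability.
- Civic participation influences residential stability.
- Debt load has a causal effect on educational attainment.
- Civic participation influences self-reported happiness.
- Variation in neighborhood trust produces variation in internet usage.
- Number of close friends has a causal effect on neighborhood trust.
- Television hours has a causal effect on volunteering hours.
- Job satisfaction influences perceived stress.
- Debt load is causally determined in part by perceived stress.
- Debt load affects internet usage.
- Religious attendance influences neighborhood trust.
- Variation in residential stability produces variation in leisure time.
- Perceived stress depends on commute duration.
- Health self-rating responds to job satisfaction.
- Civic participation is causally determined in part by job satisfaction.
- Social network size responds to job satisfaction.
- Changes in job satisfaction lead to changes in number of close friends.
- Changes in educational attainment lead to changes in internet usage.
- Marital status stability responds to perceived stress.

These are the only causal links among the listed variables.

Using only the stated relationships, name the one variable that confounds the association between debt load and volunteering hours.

job satisfaction

Job satisfaction has a causal path to debt load (job satisfaction → perceived stress → debt load) and a separate causal path to volunteering hours (job satisfaction → number of close friends → volunteering hours), so it is a common cause of both.
No stated relationship gives debt load a causal route to volunteering hours, so the correlation is explained by the shared upstream cause rather than a direct effect.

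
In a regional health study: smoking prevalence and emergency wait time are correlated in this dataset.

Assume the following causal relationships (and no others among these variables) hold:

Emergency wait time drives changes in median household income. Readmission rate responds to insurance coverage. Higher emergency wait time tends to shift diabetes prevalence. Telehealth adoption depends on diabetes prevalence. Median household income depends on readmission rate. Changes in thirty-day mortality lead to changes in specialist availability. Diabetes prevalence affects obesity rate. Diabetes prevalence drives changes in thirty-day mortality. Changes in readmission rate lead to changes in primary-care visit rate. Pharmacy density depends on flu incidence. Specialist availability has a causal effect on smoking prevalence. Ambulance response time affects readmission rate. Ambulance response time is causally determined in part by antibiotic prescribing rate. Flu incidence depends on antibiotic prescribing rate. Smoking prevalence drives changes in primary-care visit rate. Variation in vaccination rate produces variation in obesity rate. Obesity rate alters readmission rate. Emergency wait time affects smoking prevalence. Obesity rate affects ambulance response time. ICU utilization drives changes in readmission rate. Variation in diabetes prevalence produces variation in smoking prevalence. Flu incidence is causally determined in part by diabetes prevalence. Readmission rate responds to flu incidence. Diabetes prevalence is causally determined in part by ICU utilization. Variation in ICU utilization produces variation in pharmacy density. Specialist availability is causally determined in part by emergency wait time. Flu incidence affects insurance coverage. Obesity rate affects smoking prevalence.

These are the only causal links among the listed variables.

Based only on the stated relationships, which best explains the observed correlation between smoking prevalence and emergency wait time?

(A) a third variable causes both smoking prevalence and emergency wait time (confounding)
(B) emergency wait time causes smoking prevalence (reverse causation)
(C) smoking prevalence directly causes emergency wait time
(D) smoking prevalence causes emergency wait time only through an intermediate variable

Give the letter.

B

The stated link runs emergency wait time → smoking prevalence; smoking prevalence has no causal path to emergency wait time. No variable causes both, so confounding is ruled out. The correlation reflects reverse causation.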